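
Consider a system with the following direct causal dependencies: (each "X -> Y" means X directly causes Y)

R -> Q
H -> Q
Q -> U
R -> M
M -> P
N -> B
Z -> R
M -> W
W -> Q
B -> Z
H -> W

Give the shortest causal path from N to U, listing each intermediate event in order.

N → B
B → Z
Z → R
R → Q
Q → U
Length: 5 steps.

N → B → Z → R → Q → U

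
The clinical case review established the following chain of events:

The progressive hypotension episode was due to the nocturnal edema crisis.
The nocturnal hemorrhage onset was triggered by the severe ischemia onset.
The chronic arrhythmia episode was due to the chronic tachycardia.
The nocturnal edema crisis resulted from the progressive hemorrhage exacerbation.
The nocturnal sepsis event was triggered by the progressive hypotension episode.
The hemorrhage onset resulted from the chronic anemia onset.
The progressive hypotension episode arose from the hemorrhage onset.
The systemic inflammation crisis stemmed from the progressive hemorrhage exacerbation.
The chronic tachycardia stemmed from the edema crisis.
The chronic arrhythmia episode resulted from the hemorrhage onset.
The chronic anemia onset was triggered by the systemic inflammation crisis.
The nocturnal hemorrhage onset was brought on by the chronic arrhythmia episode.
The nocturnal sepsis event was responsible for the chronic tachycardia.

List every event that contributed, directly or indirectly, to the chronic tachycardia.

the chronic anemia onset, the edema crisis, the hemorrhage onset, the nocturnal edema crisis, the nocturnal sepsis event, the progressive hemorrhage exacerbation, the progressive hypotension episode, the systemic inflammation crisis

Immediate causes of the chronic tachycardia: the edema crisis, the nocturnal sepsis event.
Further upstream: the progressive hemorrhage exacerbation, the systemic inflammation crisis, the chronic anemia onset, the hemorrhage onset, the nocturnal edema crisis, the progressive hypotension episode.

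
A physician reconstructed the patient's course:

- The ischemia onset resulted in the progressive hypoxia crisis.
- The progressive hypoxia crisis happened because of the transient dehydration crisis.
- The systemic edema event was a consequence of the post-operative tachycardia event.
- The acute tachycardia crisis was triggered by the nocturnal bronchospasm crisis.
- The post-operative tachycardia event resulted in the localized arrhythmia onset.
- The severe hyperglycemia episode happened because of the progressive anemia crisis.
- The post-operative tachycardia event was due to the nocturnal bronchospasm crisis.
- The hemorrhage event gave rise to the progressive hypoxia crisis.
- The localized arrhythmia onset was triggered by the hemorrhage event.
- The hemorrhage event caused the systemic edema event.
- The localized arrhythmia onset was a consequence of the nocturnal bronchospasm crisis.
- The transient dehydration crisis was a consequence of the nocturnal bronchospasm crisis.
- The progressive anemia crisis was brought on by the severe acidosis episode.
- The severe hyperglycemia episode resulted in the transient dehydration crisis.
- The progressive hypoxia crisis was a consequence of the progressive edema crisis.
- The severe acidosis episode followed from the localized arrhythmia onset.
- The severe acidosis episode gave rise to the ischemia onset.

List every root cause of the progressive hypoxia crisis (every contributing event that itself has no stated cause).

the hemorrhage event, the nocturnal bronchospasm crisis, the progressive edema crisis

Tracing upstream from the progressive hypoxia crisis: the progressive hypoxia crisis ← the transient dehydration crisis ← the nocturnal bronchospasm crisis.
A separate upstream branch: the progressive hypoxia crisis ← the hemorrhage event.
A separate upstream branch: the progressive hypoxia crisis ← the progressive edema crisis.
Each of those chain origins has no stated cause.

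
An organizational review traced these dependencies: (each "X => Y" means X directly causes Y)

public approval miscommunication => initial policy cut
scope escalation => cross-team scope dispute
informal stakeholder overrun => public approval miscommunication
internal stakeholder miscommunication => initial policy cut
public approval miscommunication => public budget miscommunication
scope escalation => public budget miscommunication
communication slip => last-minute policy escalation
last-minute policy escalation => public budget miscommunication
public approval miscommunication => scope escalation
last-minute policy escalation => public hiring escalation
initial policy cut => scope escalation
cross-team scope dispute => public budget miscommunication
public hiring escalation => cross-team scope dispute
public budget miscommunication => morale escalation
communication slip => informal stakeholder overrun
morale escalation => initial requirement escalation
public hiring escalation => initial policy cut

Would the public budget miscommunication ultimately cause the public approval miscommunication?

The public budget miscommunication leads to the morale escalation, the initial requirement escalation; the public approval miscommunication is not among them.

No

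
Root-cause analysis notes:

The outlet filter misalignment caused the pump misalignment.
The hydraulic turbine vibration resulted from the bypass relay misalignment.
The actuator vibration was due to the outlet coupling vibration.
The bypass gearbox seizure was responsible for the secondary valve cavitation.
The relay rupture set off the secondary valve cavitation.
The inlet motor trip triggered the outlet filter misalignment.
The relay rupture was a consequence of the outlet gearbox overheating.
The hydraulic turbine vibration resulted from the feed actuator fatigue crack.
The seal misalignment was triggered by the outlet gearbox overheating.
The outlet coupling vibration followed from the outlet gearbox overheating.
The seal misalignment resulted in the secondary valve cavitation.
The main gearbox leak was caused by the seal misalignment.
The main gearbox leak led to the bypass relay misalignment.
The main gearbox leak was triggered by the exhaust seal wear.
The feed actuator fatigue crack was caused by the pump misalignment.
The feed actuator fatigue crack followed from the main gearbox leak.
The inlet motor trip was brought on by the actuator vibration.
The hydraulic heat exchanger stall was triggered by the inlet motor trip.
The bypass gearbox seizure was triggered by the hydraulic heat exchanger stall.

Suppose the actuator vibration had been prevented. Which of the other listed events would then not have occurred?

the bypass gearbox seizure, the hydraulic heat exchanger stall, the inlet motor trip, the outlet filter misalignment, the pump misalignment

Downstream of the actuator vibration: the inlet motor trip, the hydraulic heat exchanger stall, the bypass gearbox seizure, the secondary valve cavitation, the outlet filter misalignment, the pump misalignment, the feed actuator fatigue crack, the hydraulic turbine vibration.
Of those, still caused via another path: the secondary valve cavitation, the feed actuator fatigue crack, the hydraulic turbine vibration.
The remainder have no surviving cause.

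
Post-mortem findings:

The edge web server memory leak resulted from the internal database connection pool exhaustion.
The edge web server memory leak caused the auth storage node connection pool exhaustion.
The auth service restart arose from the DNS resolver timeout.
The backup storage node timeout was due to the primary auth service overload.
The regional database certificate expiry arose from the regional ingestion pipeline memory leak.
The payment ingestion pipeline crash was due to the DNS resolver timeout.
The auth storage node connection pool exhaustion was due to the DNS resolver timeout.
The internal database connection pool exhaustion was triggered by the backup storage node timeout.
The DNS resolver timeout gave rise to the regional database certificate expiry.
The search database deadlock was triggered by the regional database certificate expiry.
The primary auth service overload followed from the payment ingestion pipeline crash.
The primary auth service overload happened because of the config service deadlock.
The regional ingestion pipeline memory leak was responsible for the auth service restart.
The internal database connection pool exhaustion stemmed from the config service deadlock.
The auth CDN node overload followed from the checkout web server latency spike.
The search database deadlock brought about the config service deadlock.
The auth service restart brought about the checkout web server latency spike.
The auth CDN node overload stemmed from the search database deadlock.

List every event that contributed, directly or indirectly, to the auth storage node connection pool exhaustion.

Immediate causes of the auth storage node connection pool exhaustion: the DNS resolver timeout, the edge web server memory leak.
Further upstream: the payment ingestion pipeline crash, the regional ingestion pipeline memory leak, the regional database certificate expiry, the search database deadlock, the config service deadlock, the primary auth service overload, the backup storage node timeout, the internal database connection pool exhaustion.

the DNS resolver timeout, the backup storage node timeout, the config service deadlock, the edge web server memory leak, the internal database connection pool exhaustion, the payment ingestion pipeline crash, the primary auth service overload, the regional database certificate expiry, the regional ingestion pipeline memory leak, the search database deadlock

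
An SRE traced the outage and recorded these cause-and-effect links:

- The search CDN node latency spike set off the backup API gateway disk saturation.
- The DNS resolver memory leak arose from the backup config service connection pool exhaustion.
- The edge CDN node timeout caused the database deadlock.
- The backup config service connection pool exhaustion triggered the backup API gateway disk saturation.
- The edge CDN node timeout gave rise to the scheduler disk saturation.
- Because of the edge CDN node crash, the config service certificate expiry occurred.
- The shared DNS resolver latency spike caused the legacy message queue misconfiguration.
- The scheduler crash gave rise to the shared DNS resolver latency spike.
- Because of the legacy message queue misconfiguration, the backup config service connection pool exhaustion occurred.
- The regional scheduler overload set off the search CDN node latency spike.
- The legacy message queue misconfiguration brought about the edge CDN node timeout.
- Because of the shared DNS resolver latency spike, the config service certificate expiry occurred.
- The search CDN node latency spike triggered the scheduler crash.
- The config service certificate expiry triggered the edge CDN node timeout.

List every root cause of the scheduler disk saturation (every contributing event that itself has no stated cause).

the edge CDN node crash, the regional scheduler overload

Tracing upstream from the scheduler disk saturation: the scheduler disk saturation ← the edge CDN node timeout ← the config service certificate expiry ← the shared DNS resolver latency spike ← the scheduler crash ← the search CDN node latency spike ← the regional scheduler overload.
A separate upstream branch: the scheduler disk saturation ← the edge CDN node timeout ← the config service certificate expiry ← the edge CDN node crash.
Each of those chain origins has no stated cause.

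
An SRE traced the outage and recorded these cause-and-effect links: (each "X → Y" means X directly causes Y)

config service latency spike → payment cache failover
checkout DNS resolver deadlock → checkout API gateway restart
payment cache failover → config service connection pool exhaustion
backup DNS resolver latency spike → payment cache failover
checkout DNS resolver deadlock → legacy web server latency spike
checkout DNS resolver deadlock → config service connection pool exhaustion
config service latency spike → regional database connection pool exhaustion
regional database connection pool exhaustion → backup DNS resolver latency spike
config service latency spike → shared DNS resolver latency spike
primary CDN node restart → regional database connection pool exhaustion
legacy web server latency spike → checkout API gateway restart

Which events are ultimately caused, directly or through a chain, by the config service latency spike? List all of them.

the backup DNS resolver latency spike, the config service connection pool exhaustion, the payment cache failover, the regional database connection pool exhaustion, the shared DNS resolver latency spike

Direct effects: the shared DNS resolver latency spike, the regional database connection pool exhaustion, the payment cache failover.
2 steps out: the backup DNS resolver latency spike, the config service connection pool exhaustion.
Not reachable from it: the checkout DNS resolver deadlock, the legacy web server latency spike, the checkout API gateway restart, the primary CDN node restart.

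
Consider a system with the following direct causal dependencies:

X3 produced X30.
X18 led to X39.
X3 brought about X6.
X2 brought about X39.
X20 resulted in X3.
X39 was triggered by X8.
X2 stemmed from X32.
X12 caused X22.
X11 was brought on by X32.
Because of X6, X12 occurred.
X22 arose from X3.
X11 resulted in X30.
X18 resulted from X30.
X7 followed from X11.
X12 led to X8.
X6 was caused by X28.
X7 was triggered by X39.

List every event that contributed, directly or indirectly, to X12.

Immediate cause of X12: X6.
Further upstream: X20, X28, X3.

X20, X28, X3, X6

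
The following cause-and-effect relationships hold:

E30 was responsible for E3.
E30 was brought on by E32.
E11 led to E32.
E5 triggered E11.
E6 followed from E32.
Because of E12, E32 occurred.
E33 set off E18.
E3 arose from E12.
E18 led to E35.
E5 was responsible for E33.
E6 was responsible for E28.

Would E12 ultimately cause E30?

There is a causal chain: E12 → E32 → E30.

Yes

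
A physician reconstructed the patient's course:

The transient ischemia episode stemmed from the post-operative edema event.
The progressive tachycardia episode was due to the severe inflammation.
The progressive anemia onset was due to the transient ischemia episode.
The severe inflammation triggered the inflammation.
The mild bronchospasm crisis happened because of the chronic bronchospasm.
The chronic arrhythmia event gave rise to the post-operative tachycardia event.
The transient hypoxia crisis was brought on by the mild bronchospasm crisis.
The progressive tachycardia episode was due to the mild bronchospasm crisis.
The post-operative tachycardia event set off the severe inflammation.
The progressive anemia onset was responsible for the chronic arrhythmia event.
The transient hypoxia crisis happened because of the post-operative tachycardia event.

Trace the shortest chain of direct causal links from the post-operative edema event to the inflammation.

the post-operative edema event → the transient ischemia episode
the transient ischemia episode → the progressive anemia onset
the progressive anemia onset → the chronic arrhythmia event
the chronic arrhythmia event → the post-operative tachycardia event
the post-operative tachycardia event → the severe inflammation
the severe inflammation → the inflammation
Length: 6 steps.

the post-operative edema event → the transient ischemia episode → the progressive anemia onset → the chronic arrhythmia event → the post-operative tachycardia event → the severe inflammation → the inflammation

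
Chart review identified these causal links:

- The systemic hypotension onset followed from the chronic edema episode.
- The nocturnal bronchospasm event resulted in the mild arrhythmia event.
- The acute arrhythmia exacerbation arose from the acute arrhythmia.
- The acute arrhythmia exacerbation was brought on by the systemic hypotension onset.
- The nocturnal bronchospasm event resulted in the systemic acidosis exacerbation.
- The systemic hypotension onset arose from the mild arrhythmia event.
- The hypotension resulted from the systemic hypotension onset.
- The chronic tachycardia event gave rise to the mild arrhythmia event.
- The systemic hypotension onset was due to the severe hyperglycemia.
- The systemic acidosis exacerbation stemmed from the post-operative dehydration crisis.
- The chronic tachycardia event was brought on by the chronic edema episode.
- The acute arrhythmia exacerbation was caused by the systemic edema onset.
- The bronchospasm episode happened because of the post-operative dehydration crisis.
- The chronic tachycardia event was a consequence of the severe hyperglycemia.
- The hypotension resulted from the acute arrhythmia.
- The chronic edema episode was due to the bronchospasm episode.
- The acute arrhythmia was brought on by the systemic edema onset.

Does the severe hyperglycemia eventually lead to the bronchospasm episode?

No

The severe hyperglycemia leads to the chronic tachycardia event, the mild arrhythmia event, the systemic hypotension onset, the hypotension, the acute arrhythmia exacerbation; the bronchospasm episode is not among them.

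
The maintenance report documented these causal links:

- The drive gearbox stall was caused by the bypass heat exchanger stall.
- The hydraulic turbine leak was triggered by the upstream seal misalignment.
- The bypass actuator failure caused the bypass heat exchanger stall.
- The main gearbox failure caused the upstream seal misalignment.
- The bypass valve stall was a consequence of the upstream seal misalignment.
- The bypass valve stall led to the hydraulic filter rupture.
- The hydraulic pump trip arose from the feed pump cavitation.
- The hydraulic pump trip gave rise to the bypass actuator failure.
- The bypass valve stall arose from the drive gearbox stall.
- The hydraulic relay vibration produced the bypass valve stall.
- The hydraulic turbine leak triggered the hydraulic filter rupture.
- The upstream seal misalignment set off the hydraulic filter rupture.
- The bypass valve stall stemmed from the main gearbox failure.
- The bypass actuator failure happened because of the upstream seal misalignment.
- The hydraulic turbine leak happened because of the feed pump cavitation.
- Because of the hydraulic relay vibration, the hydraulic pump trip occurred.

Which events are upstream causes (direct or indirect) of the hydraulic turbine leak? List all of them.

Immediate causes of the hydraulic turbine leak: the feed pump cavitation, the upstream seal misalignment.
Further upstream: the main gearbox failure.

the feed pump cavitation, the main gearbox failure, the upstream seal misalignment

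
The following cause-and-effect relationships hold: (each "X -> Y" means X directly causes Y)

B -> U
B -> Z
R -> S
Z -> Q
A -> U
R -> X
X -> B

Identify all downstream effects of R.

B, Q, S, U, X, Z

Direct effects: S, X.
2 steps out: B.
3 steps out: Z, U.
4 steps out: Q.
Not reachable from it: A.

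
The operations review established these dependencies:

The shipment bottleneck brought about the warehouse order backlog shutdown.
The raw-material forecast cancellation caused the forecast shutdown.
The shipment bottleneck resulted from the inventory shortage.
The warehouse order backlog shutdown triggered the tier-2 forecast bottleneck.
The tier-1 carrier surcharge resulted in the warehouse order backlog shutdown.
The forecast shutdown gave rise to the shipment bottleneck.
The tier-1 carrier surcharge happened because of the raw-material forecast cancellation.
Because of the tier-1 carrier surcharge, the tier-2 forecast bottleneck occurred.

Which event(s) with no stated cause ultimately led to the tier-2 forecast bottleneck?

Tracing upstream from the tier-2 forecast bottleneck: the tier-2 forecast bottleneck ← the tier-1 carrier surcharge ← the raw-material forecast cancellation.
A separate upstream branch: the tier-2 forecast bottleneck ← the warehouse order backlog shutdown ← the shipment bottleneck ← the inventory shortage.
Each of those chain origins has no stated cause.

the inventory shortage, the raw-material forecast cancellation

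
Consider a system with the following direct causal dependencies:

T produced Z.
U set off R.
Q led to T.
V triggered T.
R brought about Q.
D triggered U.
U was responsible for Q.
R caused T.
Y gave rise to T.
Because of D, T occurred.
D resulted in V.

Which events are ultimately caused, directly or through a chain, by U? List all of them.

Direct effects: R, Q.
2 steps out: T.
3 steps out: Z.
Not reachable from it: D, V, Y.

Q, R, T, Z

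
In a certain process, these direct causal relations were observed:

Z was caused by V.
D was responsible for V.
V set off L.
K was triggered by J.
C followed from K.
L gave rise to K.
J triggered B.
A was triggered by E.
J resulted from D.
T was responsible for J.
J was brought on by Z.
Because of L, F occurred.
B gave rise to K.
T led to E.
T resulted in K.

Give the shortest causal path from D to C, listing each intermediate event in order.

D → J → K → C

D → J
J → K
K → C
Length: 3 steps.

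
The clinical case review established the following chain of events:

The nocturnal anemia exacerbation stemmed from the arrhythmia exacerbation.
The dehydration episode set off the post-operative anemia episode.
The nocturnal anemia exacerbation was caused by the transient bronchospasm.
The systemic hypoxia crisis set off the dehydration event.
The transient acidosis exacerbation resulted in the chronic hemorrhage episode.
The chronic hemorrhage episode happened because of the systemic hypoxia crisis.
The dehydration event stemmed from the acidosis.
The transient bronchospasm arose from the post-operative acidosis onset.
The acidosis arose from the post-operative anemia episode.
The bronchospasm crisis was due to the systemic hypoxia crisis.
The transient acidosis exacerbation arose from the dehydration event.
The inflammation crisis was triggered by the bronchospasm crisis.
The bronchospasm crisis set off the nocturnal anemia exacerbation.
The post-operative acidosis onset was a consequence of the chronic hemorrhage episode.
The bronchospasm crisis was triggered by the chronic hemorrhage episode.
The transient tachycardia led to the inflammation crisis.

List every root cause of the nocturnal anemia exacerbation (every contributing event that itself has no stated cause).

Tracing upstream from the nocturnal anemia exacerbation: the nocturnal anemia exacerbation ← the bronchospasm crisis ← the systemic hypoxia crisis.
A separate upstream branch: the nocturnal anemia exacerbation ← the bronchospasm crisis ← the chronic hemorrhage episode ← the transient acidosis exacerbation ← the dehydration event ← the acidosis ← the post-operative anemia episode ← the dehydration episode.
A separate upstream branch: the nocturnal anemia exacerbation ← the arrhythmia exacerbation.
Each of those chain origins has no stated cause.

the arrhythmia exacerbation, the dehydration episode, the systemic hypoxia crisis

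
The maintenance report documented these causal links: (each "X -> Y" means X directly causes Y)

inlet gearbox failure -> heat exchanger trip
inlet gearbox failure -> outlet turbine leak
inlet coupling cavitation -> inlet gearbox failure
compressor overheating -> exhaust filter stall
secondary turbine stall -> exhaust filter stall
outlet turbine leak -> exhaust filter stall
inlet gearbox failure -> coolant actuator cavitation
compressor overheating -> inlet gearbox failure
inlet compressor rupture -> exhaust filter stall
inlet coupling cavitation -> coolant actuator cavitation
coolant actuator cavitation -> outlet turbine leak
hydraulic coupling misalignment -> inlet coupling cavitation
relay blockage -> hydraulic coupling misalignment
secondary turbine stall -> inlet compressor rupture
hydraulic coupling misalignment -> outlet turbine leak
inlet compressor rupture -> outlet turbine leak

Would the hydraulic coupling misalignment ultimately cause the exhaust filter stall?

There is a causal chain: the hydraulic coupling misalignment → the outlet turbine leak → the exhaust filter stall.

Yes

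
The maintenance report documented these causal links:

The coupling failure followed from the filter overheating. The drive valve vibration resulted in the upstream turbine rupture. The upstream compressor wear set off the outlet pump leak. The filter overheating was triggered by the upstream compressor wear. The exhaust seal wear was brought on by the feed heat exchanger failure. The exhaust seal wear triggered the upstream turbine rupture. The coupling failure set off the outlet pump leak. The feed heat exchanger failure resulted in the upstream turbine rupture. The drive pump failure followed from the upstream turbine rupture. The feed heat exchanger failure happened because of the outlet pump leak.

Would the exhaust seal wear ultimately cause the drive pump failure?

There is a causal chain: the exhaust seal wear → the upstream turbine rupture → the drive pump failure.

Yes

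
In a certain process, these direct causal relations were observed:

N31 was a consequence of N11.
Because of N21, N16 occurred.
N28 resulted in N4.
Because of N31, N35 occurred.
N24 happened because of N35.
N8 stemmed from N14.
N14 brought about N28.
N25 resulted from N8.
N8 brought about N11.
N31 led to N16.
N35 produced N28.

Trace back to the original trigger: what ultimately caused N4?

N14

Tracing upstream from N4: N4 ← N28 ← N14.
N14 has no stated cause, so it is the root.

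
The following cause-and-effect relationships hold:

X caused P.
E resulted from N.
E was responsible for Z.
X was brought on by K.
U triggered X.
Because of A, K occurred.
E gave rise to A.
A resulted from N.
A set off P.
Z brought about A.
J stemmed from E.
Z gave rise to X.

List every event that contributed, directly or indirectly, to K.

Immediate cause of K: A.
Further upstream: N, E, Z.

A, E, N, Z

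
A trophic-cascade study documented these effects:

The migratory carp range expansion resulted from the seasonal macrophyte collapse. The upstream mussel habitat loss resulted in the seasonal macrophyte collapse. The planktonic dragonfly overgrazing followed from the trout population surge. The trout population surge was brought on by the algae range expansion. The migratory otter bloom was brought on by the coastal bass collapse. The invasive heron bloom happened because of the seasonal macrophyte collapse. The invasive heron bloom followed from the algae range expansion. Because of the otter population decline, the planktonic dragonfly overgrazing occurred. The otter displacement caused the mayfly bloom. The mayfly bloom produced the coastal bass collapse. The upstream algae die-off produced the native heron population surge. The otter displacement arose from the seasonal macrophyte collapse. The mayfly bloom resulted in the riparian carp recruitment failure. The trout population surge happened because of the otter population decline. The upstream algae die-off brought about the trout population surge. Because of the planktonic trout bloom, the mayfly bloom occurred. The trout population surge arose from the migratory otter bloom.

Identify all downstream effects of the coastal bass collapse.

the migratory otter bloom, the planktonic dragonfly overgrazing, the trout population surge

Direct effects: the migratory otter bloom.
2 steps out: the trout population surge.
3 steps out: the planktonic dragonfly overgrazing.
Not reachable from it: the planktonic trout bloom, the upstream mussel habitat loss, the seasonal macrophyte collapse, the otter displacement, the migratory carp range expansion, the upstream algae die-off, the mayfly bloom, the native heron population surge, the riparian carp recruitment failure, the algae range expansion, the otter population decline, the invasive heron bloom.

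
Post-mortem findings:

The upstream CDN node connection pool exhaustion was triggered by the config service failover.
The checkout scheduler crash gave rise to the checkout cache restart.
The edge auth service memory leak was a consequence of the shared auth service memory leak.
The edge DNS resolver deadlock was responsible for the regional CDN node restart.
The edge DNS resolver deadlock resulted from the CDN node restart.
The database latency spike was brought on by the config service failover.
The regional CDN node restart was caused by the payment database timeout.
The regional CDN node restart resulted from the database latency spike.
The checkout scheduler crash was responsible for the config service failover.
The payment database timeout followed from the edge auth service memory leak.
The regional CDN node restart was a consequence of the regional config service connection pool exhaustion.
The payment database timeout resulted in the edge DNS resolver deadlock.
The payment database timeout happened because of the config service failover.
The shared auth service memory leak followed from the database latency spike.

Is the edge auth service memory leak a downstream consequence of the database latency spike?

Yes

There is a causal chain: the database latency spike → the shared auth service memory leak → the edge auth service memory leak.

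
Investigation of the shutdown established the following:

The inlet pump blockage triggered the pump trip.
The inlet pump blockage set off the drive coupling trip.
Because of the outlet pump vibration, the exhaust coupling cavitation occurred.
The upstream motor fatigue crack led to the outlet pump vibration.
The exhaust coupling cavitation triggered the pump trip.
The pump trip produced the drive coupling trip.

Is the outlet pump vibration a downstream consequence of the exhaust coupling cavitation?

No

The exhaust coupling cavitation leads to the pump trip, the drive coupling trip; the outlet pump vibration is not among them.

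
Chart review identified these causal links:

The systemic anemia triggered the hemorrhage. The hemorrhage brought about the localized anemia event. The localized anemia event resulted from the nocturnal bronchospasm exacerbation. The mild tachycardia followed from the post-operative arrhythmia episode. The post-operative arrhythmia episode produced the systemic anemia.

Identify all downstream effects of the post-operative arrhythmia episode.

the hemorrhage, the localized anemia event, the mild tachycardia, the systemic anemia

Direct effects: the systemic anemia, the mild tachycardia.
2 steps out: the hemorrhage.
3 steps out: the localized anemia event.
Not reachable from it: the nocturnal bronchospasm exacerbation.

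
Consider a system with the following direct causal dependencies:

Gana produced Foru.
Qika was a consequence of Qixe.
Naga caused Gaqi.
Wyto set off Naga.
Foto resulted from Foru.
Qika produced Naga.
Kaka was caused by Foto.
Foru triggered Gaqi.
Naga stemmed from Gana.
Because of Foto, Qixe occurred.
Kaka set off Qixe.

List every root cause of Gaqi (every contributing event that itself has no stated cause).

Tracing upstream from Gaqi: Gaqi ← Foru ← Gana.
A separate upstream branch: Gaqi ← Naga ← Wyto.
Each of those chain origins has no stated cause.

Gana, Wyto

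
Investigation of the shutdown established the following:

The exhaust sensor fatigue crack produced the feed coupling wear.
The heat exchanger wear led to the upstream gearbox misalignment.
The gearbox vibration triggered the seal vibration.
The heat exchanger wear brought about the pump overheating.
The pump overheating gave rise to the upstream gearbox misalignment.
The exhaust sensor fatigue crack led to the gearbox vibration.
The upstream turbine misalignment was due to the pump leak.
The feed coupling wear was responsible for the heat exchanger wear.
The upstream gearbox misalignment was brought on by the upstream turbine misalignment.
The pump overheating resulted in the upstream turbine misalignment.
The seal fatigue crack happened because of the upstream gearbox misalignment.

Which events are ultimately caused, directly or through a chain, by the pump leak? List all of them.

the seal fatigue crack, the upstream gearbox misalignment, the upstream turbine misalignment

Direct effects: the upstream turbine misalignment.
2 steps out: the upstream gearbox misalignment.
3 steps out: the seal fatigue crack.
Not reachable from it: the exhaust sensor fatigue crack, the feed coupling wear, the gearbox vibration, the seal vibration, the heat exchanger wear, the pump overheating.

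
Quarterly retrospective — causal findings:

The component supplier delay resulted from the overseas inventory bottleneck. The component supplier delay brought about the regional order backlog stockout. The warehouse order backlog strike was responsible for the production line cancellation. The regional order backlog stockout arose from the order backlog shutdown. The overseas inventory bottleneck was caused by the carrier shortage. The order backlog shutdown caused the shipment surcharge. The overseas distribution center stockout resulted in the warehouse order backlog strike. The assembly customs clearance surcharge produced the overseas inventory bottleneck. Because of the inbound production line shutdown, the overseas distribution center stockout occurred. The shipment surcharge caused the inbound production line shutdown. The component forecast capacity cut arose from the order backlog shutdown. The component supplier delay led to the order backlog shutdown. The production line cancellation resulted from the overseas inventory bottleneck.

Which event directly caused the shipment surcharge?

the order backlog shutdown

Upstream contributors include the carrier shortage, the overseas inventory bottleneck, the component supplier delay, the assembly customs clearance surcharge, but only the order backlog shutdown feeds directly into the shipment surcharge.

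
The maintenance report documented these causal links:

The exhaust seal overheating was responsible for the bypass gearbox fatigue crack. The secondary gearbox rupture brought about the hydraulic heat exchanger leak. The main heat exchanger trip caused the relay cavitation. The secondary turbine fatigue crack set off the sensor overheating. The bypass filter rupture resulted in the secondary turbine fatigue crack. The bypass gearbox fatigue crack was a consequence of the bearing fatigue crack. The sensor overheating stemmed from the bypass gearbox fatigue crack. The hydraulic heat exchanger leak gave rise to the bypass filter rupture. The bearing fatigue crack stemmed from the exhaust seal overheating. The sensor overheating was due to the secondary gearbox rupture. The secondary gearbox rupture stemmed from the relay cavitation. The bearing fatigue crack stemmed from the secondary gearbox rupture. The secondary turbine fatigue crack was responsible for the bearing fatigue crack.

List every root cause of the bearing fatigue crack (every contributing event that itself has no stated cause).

the exhaust seal overheating, the main heat exchanger trip

Tracing upstream from the bearing fatigue crack: the bearing fatigue crack ← the exhaust seal overheating.
A separate upstream branch: the bearing fatigue crack ← the secondary gearbox rupture ← the relay cavitation ← the main heat exchanger trip.
Each of those chain origins has no stated cause.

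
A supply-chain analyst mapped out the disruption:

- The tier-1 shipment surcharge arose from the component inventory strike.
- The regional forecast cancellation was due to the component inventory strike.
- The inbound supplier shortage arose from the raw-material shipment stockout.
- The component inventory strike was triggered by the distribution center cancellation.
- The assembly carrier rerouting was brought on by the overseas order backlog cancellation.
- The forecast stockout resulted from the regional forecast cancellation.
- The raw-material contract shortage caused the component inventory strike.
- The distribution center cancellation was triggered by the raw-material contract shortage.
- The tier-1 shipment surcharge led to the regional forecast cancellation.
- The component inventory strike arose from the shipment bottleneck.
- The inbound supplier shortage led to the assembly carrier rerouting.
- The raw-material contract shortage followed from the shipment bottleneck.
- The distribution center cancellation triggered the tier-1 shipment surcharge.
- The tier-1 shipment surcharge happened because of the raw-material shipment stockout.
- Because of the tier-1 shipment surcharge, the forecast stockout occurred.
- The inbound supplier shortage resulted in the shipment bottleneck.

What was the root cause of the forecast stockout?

the raw-material shipment stockout

Tracing upstream from the forecast stockout: the forecast stockout ← the tier-1 shipment surcharge ← the raw-material shipment stockout.
The raw-material shipment stockout has no stated cause, so it is the root.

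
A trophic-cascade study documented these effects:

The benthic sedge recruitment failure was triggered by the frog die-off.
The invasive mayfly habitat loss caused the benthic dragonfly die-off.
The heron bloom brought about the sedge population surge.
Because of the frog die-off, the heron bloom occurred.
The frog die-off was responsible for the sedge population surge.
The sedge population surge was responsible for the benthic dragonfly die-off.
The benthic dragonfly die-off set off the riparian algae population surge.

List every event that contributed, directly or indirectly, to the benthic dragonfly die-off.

Immediate causes of the benthic dragonfly die-off: the invasive mayfly habitat loss, the sedge population surge.
Further upstream: the frog die-off, the heron bloom.

the frog die-off, the heron bloom, the invasive mayfly habitat loss, the sedge population surge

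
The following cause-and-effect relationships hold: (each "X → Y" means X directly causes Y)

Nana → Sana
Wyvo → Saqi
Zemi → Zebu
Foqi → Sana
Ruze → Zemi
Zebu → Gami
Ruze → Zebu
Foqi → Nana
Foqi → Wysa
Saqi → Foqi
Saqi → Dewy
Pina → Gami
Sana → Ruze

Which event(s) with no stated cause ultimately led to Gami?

Pina, Wyvo

Tracing upstream from Gami: Gami ← Zebu ← Ruze ← Sana ← Foqi ← Saqi ← Wyvo.
A separate upstream branch: Gami ← Pina.
Each of those chain origins has no stated cause.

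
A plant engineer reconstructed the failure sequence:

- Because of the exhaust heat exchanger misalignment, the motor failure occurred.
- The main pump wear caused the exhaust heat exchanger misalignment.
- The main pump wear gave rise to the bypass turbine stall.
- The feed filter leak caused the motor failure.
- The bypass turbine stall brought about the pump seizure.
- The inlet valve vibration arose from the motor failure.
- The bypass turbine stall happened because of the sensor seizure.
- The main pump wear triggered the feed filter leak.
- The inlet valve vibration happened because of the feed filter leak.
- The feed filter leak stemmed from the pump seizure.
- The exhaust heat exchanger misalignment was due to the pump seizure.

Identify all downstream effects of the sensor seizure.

the bypass turbine stall, the exhaust heat exchanger misalignment, the feed filter leak, the inlet valve vibration, the motor failure, the pump seizure

Direct effects: the bypass turbine stall.
2 steps out: the pump seizure.
3 steps out: the exhaust heat exchanger misalignment, the feed filter leak.
4 steps out: the motor failure, the inlet valve vibration.
Not reachable from it: the main pump wear.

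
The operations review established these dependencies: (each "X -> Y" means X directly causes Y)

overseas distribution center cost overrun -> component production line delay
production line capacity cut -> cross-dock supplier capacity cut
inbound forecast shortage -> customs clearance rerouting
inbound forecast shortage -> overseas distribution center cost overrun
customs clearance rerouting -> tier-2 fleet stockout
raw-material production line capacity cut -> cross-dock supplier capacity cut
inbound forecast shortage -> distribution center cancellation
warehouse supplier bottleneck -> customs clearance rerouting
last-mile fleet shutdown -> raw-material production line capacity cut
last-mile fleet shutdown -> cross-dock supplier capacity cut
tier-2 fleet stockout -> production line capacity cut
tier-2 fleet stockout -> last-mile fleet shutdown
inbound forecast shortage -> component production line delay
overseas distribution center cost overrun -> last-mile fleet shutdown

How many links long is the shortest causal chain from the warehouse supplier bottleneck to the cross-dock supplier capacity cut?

4

Shortest chain: the warehouse supplier bottleneck → the customs clearance rerouting → the tier-2 fleet stockout → the production line capacity cut → the cross-dock supplier capacity cut.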